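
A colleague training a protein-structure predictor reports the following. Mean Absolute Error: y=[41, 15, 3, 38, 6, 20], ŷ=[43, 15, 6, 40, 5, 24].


Absolute errors: |41-43|=2, |15-15|=0, |3-6|=3, |38-40|=2, |6-5|=1, |20-24|=4
Sum = 12
MAE = 12/6 = 2

2


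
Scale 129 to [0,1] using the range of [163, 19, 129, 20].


min=19, max=163
(129-19)/(163-19) = 110/144 = 0.7639

0.7639


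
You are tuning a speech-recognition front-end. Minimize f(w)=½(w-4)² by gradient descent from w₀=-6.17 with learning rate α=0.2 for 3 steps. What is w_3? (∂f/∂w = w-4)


step 1: grad = -6.17-4 = -10.17; w = -6.17 - 0.2·(-10.17) = -4.136
step 2: grad = -4.136-4 = -8.136; w = -4.136 - 0.2·(-8.136) = -2.5088
step 3: grad = -2.5088-4 = -6.5088; w = -2.5088 - 0.2·(-6.5088) = -1.20704

-1.20704


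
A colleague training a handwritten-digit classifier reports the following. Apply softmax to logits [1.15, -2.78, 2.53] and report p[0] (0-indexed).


Exponentials: e^1.15=3.1582, e^-2.78=0.062, e^2.53=12.5535
Sum = 15.7737
Softmax = [0.2002, 0.0039, 0.7958]
p[0] = 3.1582/15.7737 = 0.2002

0.2002


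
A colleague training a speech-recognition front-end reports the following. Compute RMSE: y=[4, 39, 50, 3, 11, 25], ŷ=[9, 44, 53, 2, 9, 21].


MSE = 80/6 = 13.3333
RMSE = √(80/6) = 3.6515

3.6515


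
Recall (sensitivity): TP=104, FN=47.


Recall = TP/(TP+FN)
= 104/(104+47)
= 104/151 = 68.87%

68.87%


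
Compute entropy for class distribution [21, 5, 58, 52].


Probabilities: [21/136, 5/136, 58/136, 52/136] ≈ [0.1544, 0.0368, 0.4265, 0.3824]
H = -((21/136)·log₂(21/136) + (5/136)·log₂(5/136) + (58/136)·log₂(58/136) + (52/136)·log₂(52/136))
  = 1.646 bits

1.646 bits


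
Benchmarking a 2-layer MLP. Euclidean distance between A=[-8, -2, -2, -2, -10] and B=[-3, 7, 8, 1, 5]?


d = √((-8+ 3)² + (-2-7)² + (-2-8)² + (-2-1)² + (-10-5)²)
  = √(25 + 81 + 100 + 9 + 225)
  = √440 = 20.9762

20.9762


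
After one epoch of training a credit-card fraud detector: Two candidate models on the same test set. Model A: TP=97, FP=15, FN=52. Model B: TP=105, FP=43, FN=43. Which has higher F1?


Model A: P=97/112=0.8661, R=97/149=0.651, F1=2PR/(P+R)=2TP/(2TP+FP+FN)=194/261=0.7433
Model B: P=105/148=0.7095, R=105/148=0.7095, F1=2PR/(P+R)=2TP/(2TP+FP+FN)=210/296=0.7095
0.7433 > 0.7095 → Model A

Model A


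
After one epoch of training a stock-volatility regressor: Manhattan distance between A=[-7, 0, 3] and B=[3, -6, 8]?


d = |-7-3| + |0+ 6| + |3-8|
  = 10 + 6 + 5
  = 21

21


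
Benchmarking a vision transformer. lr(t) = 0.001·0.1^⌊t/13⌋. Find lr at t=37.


n_drops = ⌊37/13⌋ = 2
lr = 0.001·0.1^2 = 0.001·0.01 = 0.00001

0.00001


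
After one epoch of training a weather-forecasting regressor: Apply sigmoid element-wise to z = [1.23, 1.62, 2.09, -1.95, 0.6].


σ(1.23) = 1/(1+e^-1.23) = 0.7738
σ(1.62) = 1/(1+e^-1.62) = 0.8348
σ(2.09) = 1/(1+e^-2.09) = 0.8899
σ(-1.95) = 1/(1+e^1.95) = 0.1246
σ(0.6) = 1/(1+e^-0.6) = 0.6457
result = [0.7738, 0.8348, 0.8899, 0.1246, 0.6457]

[0.7738, 0.8348, 0.8899, 0.1246, 0.6457]


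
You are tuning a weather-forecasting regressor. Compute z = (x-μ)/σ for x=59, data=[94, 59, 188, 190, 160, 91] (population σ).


μ = 130.3333, σ = 51.1881
z = (59 - 130.3333)/51.1881 = -1.3936

-1.3936


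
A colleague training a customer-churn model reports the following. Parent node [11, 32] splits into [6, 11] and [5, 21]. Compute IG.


Parent = [11, 32], H_parent = 0.8204
H_left = 0.9367 (n=17), H_right = 0.7063 (n=26)
H_children = (17/43)·0.9367 + (26/43)·0.7063 = 0.7974
IG = 0.8204 - 0.7974 = 0.023

0.023


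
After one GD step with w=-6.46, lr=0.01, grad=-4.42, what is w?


w_new = w - α·∇
= -6.46 - 0.01·-4.42
= -6.46 + 0.0442
= -6.4158

-6.4158


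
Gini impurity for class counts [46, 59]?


Probabilities: [46/105, 59/105] ≈ [0.4381, 0.5619]
Σpᵢ² = (2116 + 3481)/105² = 5597/11025
Gini = 1 - Σpᵢ² = 1 - 5597/11025 = 0.4923

0.4923


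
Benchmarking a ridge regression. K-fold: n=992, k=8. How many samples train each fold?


Fold size = 992/8 = 124
Training per fold = 992 - 124 = 868

868


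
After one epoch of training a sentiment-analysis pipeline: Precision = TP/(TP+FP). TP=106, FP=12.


Precision = TP/(TP+FP)
= 106/(106+12)
= 106/118 = 89.83%

89.83%


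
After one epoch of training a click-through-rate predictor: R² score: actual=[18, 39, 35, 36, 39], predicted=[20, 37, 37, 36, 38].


ȳ = 33.4
SS_res = Σ(y-ŷ)² = 13
SS_tot = Σ(y-ȳ)² = 309.2
R² = 1 - SS_res/SS_tot = 1 - 0.042 = 0.958

0.958


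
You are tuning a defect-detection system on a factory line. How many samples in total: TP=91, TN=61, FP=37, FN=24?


Total = TP + TN + FP + FN
= 91 + 61 + 37 + 24
= 213
(Predicted positive: 128, predicted negative: 85)

213


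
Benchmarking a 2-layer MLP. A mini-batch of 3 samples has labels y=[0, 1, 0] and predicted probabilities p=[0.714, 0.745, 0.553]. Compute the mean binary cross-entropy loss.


L[0] = -ln(1-0.714) = -ln(0.286) = 1.2518
L[1] = -ln(0.745) = 0.2944
L[2] = -ln(1-0.553) = -ln(0.447) = 0.8052
mean = (1.2518 + 0.2944 + 0.8052)/3 = 0.7838

0.7838


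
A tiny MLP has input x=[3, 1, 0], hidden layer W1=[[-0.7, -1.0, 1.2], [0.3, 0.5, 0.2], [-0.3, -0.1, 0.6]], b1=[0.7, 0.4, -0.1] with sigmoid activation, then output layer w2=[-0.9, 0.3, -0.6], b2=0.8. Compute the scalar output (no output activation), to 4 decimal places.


z1[0] = (-0.7)·(3) + (-1.0)·(1) + (1.2)·(0) + 0.7 = -2.4
z1[1] = (0.3)·(3) + (0.5)·(1) + (0.2)·(0) + 0.4 = 1.8
z1[2] = (-0.3)·(3) + (-0.1)·(1) + (0.6)·(0) - 0.1 = -1.1
h = sigmoid(z1) = [0.0832, 0.8581, 0.2497]
output = (-0.9)·(0.0832) + (0.3)·(0.8581) + (-0.6)·(0.2497) + 0.8 = 0.8327

0.8327


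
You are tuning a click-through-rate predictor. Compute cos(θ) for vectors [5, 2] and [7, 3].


A·B = 5·7 + 2·3 = 41
‖A‖ = √29 = 5.3852, ‖B‖ = √58 = 7.6158
cos = 41/(√29·√58) = 41/√1682 = 0.9997

0.9997


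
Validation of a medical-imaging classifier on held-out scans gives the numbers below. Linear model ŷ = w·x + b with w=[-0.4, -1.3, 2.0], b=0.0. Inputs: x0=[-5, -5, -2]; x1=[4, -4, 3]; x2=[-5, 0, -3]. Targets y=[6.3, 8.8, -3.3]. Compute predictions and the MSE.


ŷ0 = (-0.4)·(-5) + (-1.3)·(-5) + (2.0)·(-2) + 0.0 = 4.5
ŷ1 = (-0.4)·(4) + (-1.3)·(-4) + (2.0)·(3) + 0.0 = 9.6
ŷ2 = (-0.4)·(-5) + (-1.3)·(0) + (2.0)·(-3) + 0.0 = -4.0
errors² = [3.24, 0.64, 0.49]
MSE = 4.3700/3 = 1.4567

1.4567


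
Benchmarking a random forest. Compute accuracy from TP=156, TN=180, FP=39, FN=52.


Accuracy = (TP+TN)/(TP+TN+FP+FN)
= (156+180)/(427)
= 336/427 = 78.69%

78.69%


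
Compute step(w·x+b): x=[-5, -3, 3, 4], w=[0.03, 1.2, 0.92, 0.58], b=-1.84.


z = (-5)·(0.03) + (-3)·(1.2) + (3)·(0.92) + (4)·(0.58) - 1.84
  = -0.51
step(z) = 0 (z<0)

0


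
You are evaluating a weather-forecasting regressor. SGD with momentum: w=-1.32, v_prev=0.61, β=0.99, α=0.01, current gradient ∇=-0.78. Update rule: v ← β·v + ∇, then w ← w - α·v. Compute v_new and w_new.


v_new = 0.99·0.61 - 0.78 = 0.6039 - 0.78 = -0.1761
w_new = -1.32 - 0.01·-0.1761 = -1.32 + 0.001761 = -1.318239

v_new=-0.1761, w_new=-1.318239


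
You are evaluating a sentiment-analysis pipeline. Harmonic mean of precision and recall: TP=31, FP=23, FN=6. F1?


Precision = 31/54 = 0.5741
Recall = 31/37 = 0.8378
F1 = 2·P·R/(P+R) = 2·TP/(2·TP+FP+FN) = 62/(62+23+6) = 62/91 = 0.6813

0.6813


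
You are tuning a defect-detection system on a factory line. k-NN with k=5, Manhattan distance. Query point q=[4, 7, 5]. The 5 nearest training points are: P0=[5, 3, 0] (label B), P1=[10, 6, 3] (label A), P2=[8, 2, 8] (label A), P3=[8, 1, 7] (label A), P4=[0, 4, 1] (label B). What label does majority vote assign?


d(q,P0) = 10  (label B)
d(q,P1) = 9  (label A)
d(q,P2) = 12  (label A)
d(q,P3) = 12  (label A)
d(q,P4) = 11  (label B)
Votes: A=3, B=2
Majority → A

A


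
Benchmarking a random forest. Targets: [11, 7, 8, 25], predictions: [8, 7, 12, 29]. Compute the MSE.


Squared errors: (11-8)²=9, (7-7)²=0, (8-12)²=16, (25-29)²=16
Sum = 41
MSE = 41/4 = 41/4

41/4


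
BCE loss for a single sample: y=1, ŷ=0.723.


BCE = -[y·ln(p) + (1-y)·ln(1-p)]
= -1·ln(0.723) - 0
= -ln(0.723) = 0.3243

0.3243


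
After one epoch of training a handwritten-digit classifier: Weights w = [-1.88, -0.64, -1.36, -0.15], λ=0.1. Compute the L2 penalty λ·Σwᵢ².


‖w‖₂² = (-1.88)² + (-0.64)² + (-1.36)² + (-0.15)²
     = 3.5344 + 0.4096 + 1.8496 + 0.0225
     = 5.8161
λ·‖w‖₂² = 0.1·5.8161 = 0.58161

0.58161


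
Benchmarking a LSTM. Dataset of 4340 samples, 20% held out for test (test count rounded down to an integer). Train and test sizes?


Test = ⌊4340·20/100⌋ = 868
Train = 4340 - 868 = 3472

Train: 3472, Test: 868


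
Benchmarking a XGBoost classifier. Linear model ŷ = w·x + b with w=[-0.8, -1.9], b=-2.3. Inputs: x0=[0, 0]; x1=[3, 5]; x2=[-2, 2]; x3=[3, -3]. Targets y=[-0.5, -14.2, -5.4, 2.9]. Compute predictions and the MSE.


ŷ0 = (-0.8)·(0) + (-1.9)·(0) - 2.3 = -2.3
ŷ1 = (-0.8)·(3) + (-1.9)·(5) - 2.3 = -14.2
ŷ2 = (-0.8)·(-2) + (-1.9)·(2) - 2.3 = -4.5
ŷ3 = (-0.8)·(3) + (-1.9)·(-3) - 2.3 = 1.0
errors² = [3.24, 0.0, 0.81, 3.61]
MSE = 7.6600/4 = 1.915

1.915


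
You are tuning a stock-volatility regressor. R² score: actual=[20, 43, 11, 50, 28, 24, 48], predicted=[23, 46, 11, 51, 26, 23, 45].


ȳ = 32
SS_res = Σ(y-ŷ)² = 33
SS_tot = Σ(y-ȳ)² = 1366
R² = 1 - SS_res/SS_tot = 1 - 0.0242 = 0.9758

0.9758


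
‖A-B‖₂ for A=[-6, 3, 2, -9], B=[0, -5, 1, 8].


d = √((-6-0)² + (3+ 5)² + (2-1)² + (-9-8)²)
  = √(36 + 64 + 1 + 289)
  = √390 = 19.7484

19.7484


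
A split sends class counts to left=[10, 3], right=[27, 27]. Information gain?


Parent = [37, 30], H_parent = 0.9921
H_left = 0.7793 (n=13), H_right = 1 (n=54)
H_children = (13/67)·0.7793 + (54/67)·1 = 0.9572
IG = 0.9921 - 0.9572 = 0.0349

0.0349


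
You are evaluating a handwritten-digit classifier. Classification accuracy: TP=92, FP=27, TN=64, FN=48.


Accuracy = (TP+TN)/(TP+TN+FP+FN)
= (92+64)/(231)
= 156/231 = 67.53%

67.53%


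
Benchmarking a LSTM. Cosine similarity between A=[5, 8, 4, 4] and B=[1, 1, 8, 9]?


A·B = 5·1 + 8·1 + 4·8 + 4·9 = 81
‖A‖ = √121 = 11, ‖B‖ = √147 = 12.1244
cos = 81/(√121·√147) = 81/√17787 = 0.6073

0.6073


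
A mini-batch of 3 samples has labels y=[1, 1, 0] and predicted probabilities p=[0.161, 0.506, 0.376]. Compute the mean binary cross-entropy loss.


L[0] = -ln(0.161) = 1.8264
L[1] = -ln(0.506) = 0.6812
L[2] = -ln(1-0.376) = -ln(0.624) = 0.4716
mean = (1.8264 + 0.6812 + 0.4716)/3 = 0.9931

0.9931


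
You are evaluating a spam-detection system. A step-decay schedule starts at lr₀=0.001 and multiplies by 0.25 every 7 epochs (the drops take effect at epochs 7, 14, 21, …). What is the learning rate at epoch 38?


n_drops = ⌊38/7⌋ = 5
lr = 0.001·0.25^5 = 0.001·0.0009765625 = 0.0000009765625

0.0000009765625


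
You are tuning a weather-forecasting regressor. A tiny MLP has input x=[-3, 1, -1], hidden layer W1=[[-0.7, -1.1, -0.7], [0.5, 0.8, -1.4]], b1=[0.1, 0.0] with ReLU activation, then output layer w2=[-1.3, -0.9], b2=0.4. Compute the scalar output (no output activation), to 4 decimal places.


z1[0] = (-0.7)·(-3) + (-1.1)·(1) + (-0.7)·(-1) + 0.1 = 1.8
z1[1] = (0.5)·(-3) + (0.8)·(1) + (-1.4)·(-1) + 0.0 = 0.7
h = ReLU(z1) = [1.8, 0.7]
output = (-1.3)·(1.8) + (-0.9)·(0.7) + 0.4 = -2.57

-2.57


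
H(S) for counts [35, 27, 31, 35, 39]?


Probabilities: [35/167, 27/167, 31/167, 35/167, 39/167] ≈ [0.2096, 0.1617, 0.1856, 0.2096, 0.2335]
H = -((35/167)·log₂(35/167) + (27/167)·log₂(27/167) + (31/167)·log₂(31/167) + (35/167)·log₂(35/167) + (39/167)·log₂(39/167))
  = 2.311 bits

2.311 bits


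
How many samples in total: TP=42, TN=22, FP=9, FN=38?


Total = TP + TN + FP + FN
= 42 + 22 + 9 + 38
= 111
(Predicted positive: 51, predicted negative: 60)

111


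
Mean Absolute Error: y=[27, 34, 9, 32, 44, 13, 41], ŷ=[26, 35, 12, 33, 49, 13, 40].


Absolute errors: |27-26|=1, |34-35|=1, |9-12|=3, |32-33|=1, |44-49|=5, |13-13|=0, |41-40|=1
Sum = 12
MAE = 12/7 = 12/7

12/7


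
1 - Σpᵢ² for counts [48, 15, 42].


Probabilities: [48/105, 15/105, 42/105] ≈ [0.4571, 0.1429, 0.4]
Σpᵢ² = (2304 + 225 + 1764)/105² = 4293/11025
Gini = 1 - Σpᵢ² = 1 - 4293/11025 = 0.6106

0.6106


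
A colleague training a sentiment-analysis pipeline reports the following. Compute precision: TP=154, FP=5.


Precision = TP/(TP+FP)
= 154/(154+5)
= 154/159 = 96.86%

96.86%


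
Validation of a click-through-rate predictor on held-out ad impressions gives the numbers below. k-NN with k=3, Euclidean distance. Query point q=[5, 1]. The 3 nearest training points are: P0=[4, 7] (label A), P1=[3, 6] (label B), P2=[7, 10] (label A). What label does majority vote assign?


d(q,P0) = 6.0828  (label A)
d(q,P1) = 5.3852  (label B)
d(q,P2) = 9.2195  (label A)
Votes: A=2, B=1
Majority → A

A


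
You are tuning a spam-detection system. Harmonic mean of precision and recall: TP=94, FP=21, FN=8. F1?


Precision = 94/115 = 0.8174
Recall = 94/102 = 0.9216
F1 = 2·P·R/(P+R) = 2·TP/(2·TP+FP+FN) = 188/(188+21+8) = 188/217 = 0.8664

0.8664


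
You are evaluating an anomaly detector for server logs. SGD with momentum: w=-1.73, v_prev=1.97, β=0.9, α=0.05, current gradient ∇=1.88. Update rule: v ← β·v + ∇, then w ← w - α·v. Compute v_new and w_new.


v_new = 0.9·1.97 + 1.88 = 1.773 + 1.88 = 3.653
w_new = -1.73 - 0.05·3.653 = -1.73 - 0.18265 = -1.91265

v_new=3.653, w_new=-1.91265


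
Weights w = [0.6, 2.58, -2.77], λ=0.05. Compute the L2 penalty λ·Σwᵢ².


‖w‖₂² = (0.6)² + (2.58)² + (-2.77)²
     = 0.36 + 6.6564 + 7.6729
     = 14.6893
λ·‖w‖₂² = 0.05·14.6893 = 0.734465

0.734465


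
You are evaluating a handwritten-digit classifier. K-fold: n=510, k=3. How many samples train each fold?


Fold size = 510/3 = 170
Training per fold = 510 - 170 = 340

340


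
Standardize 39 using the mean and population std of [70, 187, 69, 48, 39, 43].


μ = 76, σ = 51.0686
z = (39 - 76)/51.0686 = -0.7245

-0.7245


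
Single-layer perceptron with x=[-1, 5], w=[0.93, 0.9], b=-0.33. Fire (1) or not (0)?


z = (-1)·(0.93) + (5)·(0.9) - 0.33
  = 3.24
step(z) = 1 (z≥0)

1


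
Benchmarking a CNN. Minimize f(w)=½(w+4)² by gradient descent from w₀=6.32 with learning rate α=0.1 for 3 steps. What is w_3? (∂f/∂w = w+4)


step 1: grad = 6.32+4 = 10.32; w = 6.32 - 0.1·(10.32) = 5.288
step 2: grad = 5.288+4 = 9.288; w = 5.288 - 0.1·(9.288) = 4.3592
step 3: grad = 4.3592+4 = 8.3592; w = 4.3592 - 0.1·(8.3592) = 3.52328

3.52328


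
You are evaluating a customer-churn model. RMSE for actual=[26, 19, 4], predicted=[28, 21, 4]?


MSE = 8/3 = 2.6667
RMSE = √(8/3) = 1.633

1.633


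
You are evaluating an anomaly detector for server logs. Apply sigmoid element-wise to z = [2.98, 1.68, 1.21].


σ(2.98) = 1/(1+e^-2.98) = 0.9517
σ(1.68) = 1/(1+e^-1.68) = 0.8429
σ(1.21) = 1/(1+e^-1.21) = 0.7703
result = [0.9517, 0.8429, 0.7703]

[0.9517, 0.8429, 0.7703]


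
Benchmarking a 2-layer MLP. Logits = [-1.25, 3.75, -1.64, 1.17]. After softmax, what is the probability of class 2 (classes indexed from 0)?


Exponentials: e^-1.25=0.2865, e^3.75=42.5211, e^-1.64=0.194, e^1.17=3.222
Sum = 46.2236
Softmax = [0.0062, 0.9199, 0.0042, 0.0697]
p[2] = 0.194/46.2236 = 0.0042

0.0042


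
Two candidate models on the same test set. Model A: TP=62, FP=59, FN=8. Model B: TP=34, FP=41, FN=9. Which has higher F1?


Model A: P=62/121=0.5124, R=62/70=0.8857, F1=2PR/(P+R)=2TP/(2TP+FP+FN)=124/191=0.6492
Model B: P=34/75=0.4533, R=34/43=0.7907, F1=2PR/(P+R)=2TP/(2TP+FP+FN)=68/118=0.5763
0.6492 > 0.5763 → Model A

Model A


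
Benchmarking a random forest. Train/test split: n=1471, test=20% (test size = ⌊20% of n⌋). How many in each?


Test = ⌊1471·20/100⌋ = 294
Train = 1471 - 294 = 1177

Train: 1177, Test: 294


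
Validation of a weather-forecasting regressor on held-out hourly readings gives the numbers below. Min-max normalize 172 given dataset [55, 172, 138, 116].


min=55, max=172
(172-55)/(172-55) = 117/117 = 1.0

1.0


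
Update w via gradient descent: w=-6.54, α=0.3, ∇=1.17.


w_new = w - α·∇
= -6.54 - 0.3·1.17
= -6.54 - 0.351
= -6.891

-6.891


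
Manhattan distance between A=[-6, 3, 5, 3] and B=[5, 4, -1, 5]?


d = |-6-5| + |3-4| + |5+ 1| + |3-5|
  = 11 + 1 + 6 + 2
  = 20

20


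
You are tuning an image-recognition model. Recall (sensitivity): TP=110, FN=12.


Recall = TP/(TP+FN)
= 110/(110+12)
= 110/122 = 90.16%

90.16%


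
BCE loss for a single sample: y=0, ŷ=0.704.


BCE = -[y·ln(p) + (1-y)·ln(1-p)]
= -0 - 1·ln(1-0.704)
= -ln(0.296) = 1.2174

1.2174


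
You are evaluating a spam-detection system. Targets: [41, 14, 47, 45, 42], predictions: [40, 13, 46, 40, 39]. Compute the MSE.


Squared errors: (41-40)²=1, (14-13)²=1, (47-46)²=1, (45-40)²=25, (42-39)²=9
Sum = 37
MSE = 37/5 = 37/5

37/5


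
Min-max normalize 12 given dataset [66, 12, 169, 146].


min=12, max=169
(12-12)/(169-12) = 0/157 = 0.0

0.0


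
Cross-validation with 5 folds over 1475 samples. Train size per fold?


Fold size = 1475/5 = 295
Training per fold = 1475 - 295 = 1180

1180


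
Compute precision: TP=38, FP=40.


Precision = TP/(TP+FP)
= 38/(38+40)
= 38/78 = 48.72%

48.72%


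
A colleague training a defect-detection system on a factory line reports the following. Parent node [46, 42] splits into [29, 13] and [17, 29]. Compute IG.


Parent = [46, 42], H_parent = 0.9985
H_left = 0.8926 (n=42), H_right = 0.9503 (n=46)
H_children = (42/88)·0.8926 + (46/88)·0.9503 = 0.9228
IG = 0.9985 - 0.9228 = 0.0757

0.0757


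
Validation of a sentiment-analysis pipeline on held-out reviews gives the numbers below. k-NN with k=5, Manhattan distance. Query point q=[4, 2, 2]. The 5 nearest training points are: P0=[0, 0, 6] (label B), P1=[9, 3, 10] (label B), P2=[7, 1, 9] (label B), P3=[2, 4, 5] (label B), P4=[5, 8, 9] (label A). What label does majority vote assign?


d(q,P0) = 10  (label B)
d(q,P1) = 14  (label B)
d(q,P2) = 11  (label B)
d(q,P3) = 7  (label B)
d(q,P4) = 14  (label A)
Votes: A=1, B=4
Majority → B

B


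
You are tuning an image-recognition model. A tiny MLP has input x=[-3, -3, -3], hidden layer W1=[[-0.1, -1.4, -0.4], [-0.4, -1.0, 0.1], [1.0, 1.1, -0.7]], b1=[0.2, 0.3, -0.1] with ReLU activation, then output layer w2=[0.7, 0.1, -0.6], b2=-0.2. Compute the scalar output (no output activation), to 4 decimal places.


z1[0] = (-0.1)·(-3) + (-1.4)·(-3) + (-0.4)·(-3) + 0.2 = 5.9
z1[1] = (-0.4)·(-3) + (-1.0)·(-3) + (0.1)·(-3) + 0.3 = 4.2
z1[2] = (1.0)·(-3) + (1.1)·(-3) + (-0.7)·(-3) - 0.1 = -4.3
h = ReLU(z1) = [5.9, 4.2, 0.0]
output = (0.7)·(5.9) + (0.1)·(4.2) + (-0.6)·(0.0) - 0.2 = 4.35

4.35


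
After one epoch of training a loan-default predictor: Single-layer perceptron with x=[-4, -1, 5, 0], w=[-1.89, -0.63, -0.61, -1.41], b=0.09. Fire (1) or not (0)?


z = (-4)·(-1.89) + (-1)·(-0.63) + (5)·(-0.61) + (0)·(-1.41) + 0.09
  = 5.23
step(z) = 1 (z≥0)

1


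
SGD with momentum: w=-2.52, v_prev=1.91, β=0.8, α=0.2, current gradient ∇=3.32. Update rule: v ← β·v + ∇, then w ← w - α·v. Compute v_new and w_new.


v_new = 0.8·1.91 + 3.32 = 1.528 + 3.32 = 4.848
w_new = -2.52 - 0.2·4.848 = -2.52 - 0.9696 = -3.4896

v_new=4.848, w_new=-3.4896


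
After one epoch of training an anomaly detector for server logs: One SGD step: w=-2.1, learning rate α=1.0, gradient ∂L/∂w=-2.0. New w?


w_new = w - α·∇
= -2.1 - 1.0·-2.0
= -2.1 + 2
= -0.1

-0.1


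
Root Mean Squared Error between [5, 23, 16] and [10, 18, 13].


MSE = 59/3 = 19.6667
RMSE = √(59/3) = 4.4347

4.4347


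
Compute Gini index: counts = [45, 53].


Probabilities: [45/98, 53/98] ≈ [0.4592, 0.5408]
Σpᵢ² = (2025 + 2809)/98² = 4834/9604
Gini = 1 - Σpᵢ² = 1 - 4834/9604 = 0.4967

0.4967


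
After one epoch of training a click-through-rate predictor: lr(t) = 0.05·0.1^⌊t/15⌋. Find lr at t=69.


n_drops = ⌊69/15⌋ = 4
lr = 0.05·0.1^4 = 0.05·0.0001 = 0.000005

0.000005


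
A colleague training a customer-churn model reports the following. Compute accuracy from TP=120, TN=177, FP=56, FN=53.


Accuracy = (TP+TN)/(TP+TN+FP+FN)
= (120+177)/(406)
= 297/406 = 73.15%

73.15%


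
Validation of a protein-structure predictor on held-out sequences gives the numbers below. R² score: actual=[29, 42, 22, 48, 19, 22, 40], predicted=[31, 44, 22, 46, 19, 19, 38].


ȳ = 31.7143
SS_res = Σ(y-ŷ)² = 25
SS_tot = Σ(y-ȳ)² = 797.43
R² = 1 - SS_res/SS_tot = 1 - 0.0314 = 0.9686

0.9686


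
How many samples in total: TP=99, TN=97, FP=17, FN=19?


Total = TP + TN + FP + FN
= 99 + 97 + 17 + 19
= 232
(Predicted positive: 116, predicted negative: 116)

232


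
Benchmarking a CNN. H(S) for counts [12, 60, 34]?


Probabilities: [12/106, 60/106, 34/106] ≈ [0.1132, 0.566, 0.3208]
H = -((12/106)·log₂(12/106) + (60/106)·log₂(60/106) + (34/106)·log₂(34/106))
  = 1.3467 bits

1.3467 bits


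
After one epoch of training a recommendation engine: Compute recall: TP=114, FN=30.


Recall = TP/(TP+FN)
= 114/(114+30)
= 114/144 = 79.17%

79.17%


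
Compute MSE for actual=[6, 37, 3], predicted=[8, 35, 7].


Squared errors: (6-8)²=4, (37-35)²=4, (3-7)²=16
Sum = 24
MSE = 24/3 = 8

8


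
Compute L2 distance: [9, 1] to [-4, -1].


d = √((9+ 4)² + (1+ 1)²)
  = √(169 + 4)
  = √173 = 13.1529

13.1529


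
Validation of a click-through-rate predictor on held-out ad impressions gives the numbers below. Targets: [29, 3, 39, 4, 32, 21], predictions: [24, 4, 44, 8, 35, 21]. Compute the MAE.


Absolute errors: |29-24|=5, |3-4|=1, |39-44|=5, |4-8|=4, |32-35|=3, |21-21|=0
Sum = 18
MAE = 18/6 = 3

3


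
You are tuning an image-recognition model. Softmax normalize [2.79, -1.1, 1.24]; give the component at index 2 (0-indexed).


Exponentials: e^2.79=16.281, e^-1.1=0.3329, e^1.24=3.4556
Sum = 20.0695
Softmax = [0.8112, 0.0166, 0.1722]
p[2] = 3.4556/20.0695 = 0.1722

0.1722


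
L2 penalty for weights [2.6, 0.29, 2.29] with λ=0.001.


‖w‖₂² = (2.6)² + (0.29)² + (2.29)²
     = 6.76 + 0.0841 + 5.2441
     = 12.0882
λ·‖w‖₂² = 0.001·12.0882 = 0.012088

0.012088


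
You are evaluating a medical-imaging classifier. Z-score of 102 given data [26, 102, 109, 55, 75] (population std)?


μ = 73.4, σ = 30.5719
z = (102 - 73.4)/30.5719 = 0.9355

0.9355


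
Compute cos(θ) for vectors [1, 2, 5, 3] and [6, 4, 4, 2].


A·B = 1·6 + 2·4 + 5·4 + 3·2 = 40
‖A‖ = √39 = 6.245, ‖B‖ = √72 = 8.4853
cos = 40/(√39·√72) = 40/√2808 = 0.7549

0.7549


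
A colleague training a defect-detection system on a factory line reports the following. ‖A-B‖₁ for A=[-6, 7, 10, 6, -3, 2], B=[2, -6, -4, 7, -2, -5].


d = |-6-2| + |7+ 6| + |10+ 4| + |6-7| + |-3+ 2| + |2+ 5|
  = 8 + 13 + 14 + 1 + 1 + 7
  = 44

44


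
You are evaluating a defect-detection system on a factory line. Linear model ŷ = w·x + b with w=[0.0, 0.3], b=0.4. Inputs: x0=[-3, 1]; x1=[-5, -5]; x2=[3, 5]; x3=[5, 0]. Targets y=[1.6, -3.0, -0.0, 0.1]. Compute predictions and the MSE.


ŷ0 = (0.0)·(-3) + (0.3)·(1) + 0.4 = 0.7
ŷ1 = (0.0)·(-5) + (0.3)·(-5) + 0.4 = -1.1
ŷ2 = (0.0)·(3) + (0.3)·(5) + 0.4 = 1.9
ŷ3 = (0.0)·(5) + (0.3)·(0) + 0.4 = 0.4
errors² = [0.81, 3.61, 3.61, 0.09]
MSE = 8.1200/4 = 2.03

2.03


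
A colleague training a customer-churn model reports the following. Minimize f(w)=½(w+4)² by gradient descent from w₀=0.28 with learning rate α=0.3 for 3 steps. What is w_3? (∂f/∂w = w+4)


step 1: grad = 0.28+4 = 4.28; w = 0.28 - 0.3·(4.28) = -1.004
step 2: grad = -1.004+4 = 2.996; w = -1.004 - 0.3·(2.996) = -1.9028
step 3: grad = -1.9028+4 = 2.0972; w = -1.9028 - 0.3·(2.0972) = -2.53196

-2.53196


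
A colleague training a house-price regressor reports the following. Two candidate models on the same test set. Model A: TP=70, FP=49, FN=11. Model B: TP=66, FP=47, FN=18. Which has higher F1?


Model A: P=70/119=0.5882, R=70/81=0.8642, F1=2PR/(P+R)=2TP/(2TP+FP+FN)=140/200=0.7
Model B: P=66/113=0.5841, R=66/84=0.7857, F1=2PR/(P+R)=2TP/(2TP+FP+FN)=132/197=0.6701
0.7 > 0.6701 → Model A

Model A


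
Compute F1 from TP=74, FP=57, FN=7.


Precision = 74/131 = 0.5649
Recall = 74/81 = 0.9136
F1 = 2·P·R/(P+R) = 2·TP/(2·TP+FP+FN) = 148/(148+57+7) = 148/212 = 0.6981

0.6981


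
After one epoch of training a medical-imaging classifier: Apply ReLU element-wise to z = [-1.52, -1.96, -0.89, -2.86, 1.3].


ReLU(-1.52) = max(0, -1.52) = 0.0
ReLU(-1.96) = max(0, -1.96) = 0.0
ReLU(-0.89) = max(0, -0.89) = 0.0
ReLU(-2.86) = max(0, -2.86) = 0.0
ReLU(1.3) = max(0, 1.3) = 1.3
result = [0.0, 0.0, 0.0, 0.0, 1.3]

[0.0, 0.0, 0.0, 0.0, 1.3]


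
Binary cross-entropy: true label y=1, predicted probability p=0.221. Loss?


BCE = -[y·ln(p) + (1-y)·ln(1-p)]
= -1·ln(0.221) - 0
= -ln(0.221) = 1.5096

1.5096


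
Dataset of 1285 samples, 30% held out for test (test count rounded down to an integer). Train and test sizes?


Test = ⌊1285·30/100⌋ = 385
Train = 1285 - 385 = 900

Train: 900, Test: 385


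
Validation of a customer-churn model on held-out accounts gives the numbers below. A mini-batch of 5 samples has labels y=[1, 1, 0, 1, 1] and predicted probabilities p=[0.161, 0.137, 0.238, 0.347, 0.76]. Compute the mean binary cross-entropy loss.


L[0] = -ln(0.161) = 1.8264
L[1] = -ln(0.137) = 1.9878
L[2] = -ln(1-0.238) = -ln(0.762) = 0.2718
L[3] = -ln(0.347) = 1.0584
L[4] = -ln(0.76) = 0.2744
mean = (1.8264 + 1.9878 + 0.2718 + 1.0584 + 0.2744)/5 = 1.0838

1.0838


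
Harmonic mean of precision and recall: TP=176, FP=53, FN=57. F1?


Precision = 176/229 = 0.7686
Recall = 176/233 = 0.7554
F1 = 2·P·R/(P+R) = 2·TP/(2·TP+FP+FN) = 352/(352+53+57) = 352/462 = 0.7619

0.7619


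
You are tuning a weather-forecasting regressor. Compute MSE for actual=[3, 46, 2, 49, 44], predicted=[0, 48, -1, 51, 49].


Squared errors: (3-0)²=9, (46-48)²=4, (2+ 1)²=9, (49-51)²=4, (44-49)²=25
Sum = 51
MSE = 51/5 = 51/5

51/5


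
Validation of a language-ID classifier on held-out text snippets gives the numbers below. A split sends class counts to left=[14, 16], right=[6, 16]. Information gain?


Parent = [20, 32], H_parent = 0.9612
H_left = 0.9968 (n=30), H_right = 0.8454 (n=22)
H_children = (30/52)·0.9968 + (22/52)·0.8454 = 0.9327
IG = 0.9612 - 0.9327 = 0.0285

0.0285


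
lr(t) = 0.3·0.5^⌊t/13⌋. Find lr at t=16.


n_drops = ⌊16/13⌋ = 1
lr = 0.3·0.5^1 = 0.3·0.5 = 0.15

0.15


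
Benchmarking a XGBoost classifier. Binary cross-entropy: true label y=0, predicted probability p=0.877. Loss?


BCE = -[y·ln(p) + (1-y)·ln(1-p)]
= -0 - 1·ln(1-0.877)
= -ln(0.123) = 2.0956

2.0956


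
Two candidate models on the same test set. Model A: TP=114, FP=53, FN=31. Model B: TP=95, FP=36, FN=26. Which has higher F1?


Model A: P=114/167=0.6826, R=114/145=0.7862, F1=2PR/(P+R)=2TP/(2TP+FP+FN)=228/312=0.7308
Model B: P=95/131=0.7252, R=95/121=0.7851, F1=2PR/(P+R)=2TP/(2TP+FP+FN)=190/252=0.754
0.7308 < 0.754 → Model B

Model B


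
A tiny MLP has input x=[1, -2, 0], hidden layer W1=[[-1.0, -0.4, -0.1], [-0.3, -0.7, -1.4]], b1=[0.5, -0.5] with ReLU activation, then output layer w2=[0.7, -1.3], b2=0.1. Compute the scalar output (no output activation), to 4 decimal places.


z1[0] = (-1.0)·(1) + (-0.4)·(-2) + (-0.1)·(0) + 0.5 = 0.3
z1[1] = (-0.3)·(1) + (-0.7)·(-2) + (-1.4)·(0) - 0.5 = 0.6
h = ReLU(z1) = [0.3, 0.6]
output = (0.7)·(0.3) + (-1.3)·(0.6) + 0.1 = -0.47

-0.47


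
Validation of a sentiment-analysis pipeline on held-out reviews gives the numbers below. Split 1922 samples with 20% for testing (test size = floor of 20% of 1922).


Test = ⌊1922·20/100⌋ = 384
Train = 1922 - 384 = 1538

Train: 1538, Test: 384


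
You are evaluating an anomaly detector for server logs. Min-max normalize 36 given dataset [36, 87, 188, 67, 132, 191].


min=36, max=191
(36-36)/(191-36) = 0/155 = 0.0

0.0


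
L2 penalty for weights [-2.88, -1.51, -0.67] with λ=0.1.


‖w‖₂² = (-2.88)² + (-1.51)² + (-0.67)²
     = 8.2944 + 2.2801 + 0.4489
     = 11.0234
λ·‖w‖₂² = 0.1·11.0234 = 1.10234

1.10234


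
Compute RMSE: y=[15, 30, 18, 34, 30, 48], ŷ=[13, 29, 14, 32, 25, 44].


MSE = 66/6 = 11
RMSE = √(66/6) = 3.3166

3.3166


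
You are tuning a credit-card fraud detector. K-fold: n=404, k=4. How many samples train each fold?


Fold size = 404/4 = 101
Training per fold = 404 - 101 = 303

303


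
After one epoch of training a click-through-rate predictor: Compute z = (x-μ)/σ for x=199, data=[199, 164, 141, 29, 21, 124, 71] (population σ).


μ = 107, σ = 63.171
z = (199 - 107)/63.171 = 1.4564

1.4564


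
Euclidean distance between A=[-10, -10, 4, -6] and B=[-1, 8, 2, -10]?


d = √((-10+ 1)² + (-10-8)² + (4-2)² + (-6+ 10)²)
  = √(81 + 324 + 4 + 16)
  = √425 = 20.6155

20.6155


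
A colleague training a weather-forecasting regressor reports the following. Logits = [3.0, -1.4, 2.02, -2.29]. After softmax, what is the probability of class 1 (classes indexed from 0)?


Exponentials: e^3.0=20.0855, e^-1.4=0.2466, e^2.02=7.5383, e^-2.29=0.1013
Sum = 27.9717
Softmax = [0.7181, 0.0088, 0.2695, 0.0036]
p[1] = 0.2466/27.9717 = 0.0088

0.0088


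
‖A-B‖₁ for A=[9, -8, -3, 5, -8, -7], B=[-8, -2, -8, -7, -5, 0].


d = |9+ 8| + |-8+ 2| + |-3+ 8| + |5+ 7| + |-8+ 5| + |-7-0|
  = 17 + 6 + 5 + 12 + 3 + 7
  = 50

50


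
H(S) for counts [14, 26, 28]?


Probabilities: [14/68, 26/68, 28/68] ≈ [0.2059, 0.3824, 0.4118]
H = -((14/68)·log₂(14/68) + (26/68)·log₂(26/68) + (28/68)·log₂(28/68))
  = 1.5269 bits

1.5269 bits


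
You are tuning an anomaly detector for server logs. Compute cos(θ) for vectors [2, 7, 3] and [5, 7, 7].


A·B = 2·5 + 7·7 + 3·7 = 80
‖A‖ = √62 = 7.874, ‖B‖ = √123 = 11.0905
cos = 80/(√62·√123) = 80/√7626 = 0.9161

0.9161


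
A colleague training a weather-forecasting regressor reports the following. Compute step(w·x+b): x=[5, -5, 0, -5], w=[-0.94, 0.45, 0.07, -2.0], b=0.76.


z = (5)·(-0.94) + (-5)·(0.45) + (0)·(0.07) + (-5)·(-2.0) + 0.76
  = 3.81
step(z) = 1 (z≥0)

1


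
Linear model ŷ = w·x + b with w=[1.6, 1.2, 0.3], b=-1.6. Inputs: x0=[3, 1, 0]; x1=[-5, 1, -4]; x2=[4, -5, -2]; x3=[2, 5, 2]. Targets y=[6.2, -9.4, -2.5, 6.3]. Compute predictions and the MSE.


ŷ0 = (1.6)·(3) + (1.2)·(1) + (0.3)·(0) - 1.6 = 4.4
ŷ1 = (1.6)·(-5) + (1.2)·(1) + (0.3)·(-4) - 1.6 = -9.6
ŷ2 = (1.6)·(4) + (1.2)·(-5) + (0.3)·(-2) - 1.6 = -1.8
ŷ3 = (1.6)·(2) + (1.2)·(5) + (0.3)·(2) - 1.6 = 8.2
errors² = [3.24, 0.04, 0.49, 3.61]
MSE = 7.3800/4 = 1.845

1.845


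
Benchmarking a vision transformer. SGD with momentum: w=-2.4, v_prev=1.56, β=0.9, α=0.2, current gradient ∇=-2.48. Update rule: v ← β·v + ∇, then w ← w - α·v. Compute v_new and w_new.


v_new = 0.9·1.56 - 2.48 = 1.404 - 2.48 = -1.076
w_new = -2.4 - 0.2·-1.076 = -2.4 + 0.2152 = -2.1848

v_new=-1.076, w_new=-2.1848


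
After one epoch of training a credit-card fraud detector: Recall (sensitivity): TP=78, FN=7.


Recall = TP/(TP+FN)
= 78/(78+7)
= 78/85 = 91.76%

91.76%


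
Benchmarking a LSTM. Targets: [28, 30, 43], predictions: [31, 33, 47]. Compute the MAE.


Absolute errors: |28-31|=3, |30-33|=3, |43-47|=4
Sum = 10
MAE = 10/3 = 10/3

10/3


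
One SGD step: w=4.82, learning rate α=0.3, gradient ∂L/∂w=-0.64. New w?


w_new = w - α·∇
= 4.82 - 0.3·-0.64
= 4.82 + 0.192
= 5.012

5.012


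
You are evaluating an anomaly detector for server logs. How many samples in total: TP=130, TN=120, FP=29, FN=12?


Total = TP + TN + FP + FN
= 130 + 120 + 29 + 12
= 291
(Predicted positive: 159, predicted negative: 132)

291


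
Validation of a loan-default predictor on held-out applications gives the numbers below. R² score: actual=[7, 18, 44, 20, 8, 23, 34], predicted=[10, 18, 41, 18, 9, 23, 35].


ȳ = 22
SS_res = Σ(y-ŷ)² = 24
SS_tot = Σ(y-ȳ)² = 1070
R² = 1 - SS_res/SS_tot = 1 - 0.0224 = 0.9776

0.9776


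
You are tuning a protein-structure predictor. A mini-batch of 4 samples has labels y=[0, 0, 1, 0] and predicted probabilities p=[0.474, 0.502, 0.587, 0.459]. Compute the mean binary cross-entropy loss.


L[0] = -ln(1-0.474) = -ln(0.526) = 0.6425
L[1] = -ln(1-0.502) = -ln(0.498) = 0.6972
L[2] = -ln(0.587) = 0.5327
L[3] = -ln(1-0.459) = -ln(0.541) = 0.6143
mean = (0.6425 + 0.6972 + 0.5327 + 0.6143)/4 = 0.6217

0.6217


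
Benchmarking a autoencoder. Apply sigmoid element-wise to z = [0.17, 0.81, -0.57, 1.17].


σ(0.17) = 1/(1+e^-0.17) = 0.5424
σ(0.81) = 1/(1+e^-0.81) = 0.6921
σ(-0.57) = 1/(1+e^0.57) = 0.3612
σ(1.17) = 1/(1+e^-1.17) = 0.7631
result = [0.5424, 0.6921, 0.3612, 0.7631]

[0.5424, 0.6921, 0.3612, 0.7631]


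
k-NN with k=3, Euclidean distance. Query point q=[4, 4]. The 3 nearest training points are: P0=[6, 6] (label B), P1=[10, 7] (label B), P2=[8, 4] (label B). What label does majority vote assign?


d(q,P0) = 2.8284  (label B)
d(q,P1) = 6.7082  (label B)
d(q,P2) = 4.0  (label B)
Votes: A=0, B=3
Majority → B

B


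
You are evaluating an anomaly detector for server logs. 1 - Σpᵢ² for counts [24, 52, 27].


Probabilities: [24/103, 52/103, 27/103] ≈ [0.233, 0.5049, 0.2621]
Σpᵢ² = (576 + 2704 + 729)/103² = 4009/10609
Gini = 1 - Σpᵢ² = 1 - 4009/10609 = 0.6221

0.6221


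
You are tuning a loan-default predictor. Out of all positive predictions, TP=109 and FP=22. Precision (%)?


Precision = TP/(TP+FP)
= 109/(109+22)
= 109/131 = 83.21%

83.21%


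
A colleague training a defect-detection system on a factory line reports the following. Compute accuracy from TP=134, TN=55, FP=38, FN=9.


Accuracy = (TP+TN)/(TP+TN+FP+FN)
= (134+55)/(236)
= 189/236 = 80.08%

80.08%


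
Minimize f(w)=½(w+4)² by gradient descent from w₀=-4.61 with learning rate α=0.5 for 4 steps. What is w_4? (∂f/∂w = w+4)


step 1: grad = -4.61+4 = -0.61; w = -4.61 - 0.5·(-0.61) = -4.305
step 2: grad = -4.305+4 = -0.305; w = -4.305 - 0.5·(-0.305) = -4.1525
step 3: grad = -4.1525+4 = -0.1525; w = -4.1525 - 0.5·(-0.1525) = -4.07625
step 4: grad = -4.07625+4 = -0.07625; w = -4.07625 - 0.5·(-0.07625) = -4.038125

-4.038125


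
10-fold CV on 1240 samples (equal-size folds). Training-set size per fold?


Fold size = 1240/10 = 124
Training per fold = 1240 - 124 = 1116

1116


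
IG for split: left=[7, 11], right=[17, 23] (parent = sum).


Parent = [24, 34], H_parent = 0.9784
H_left = 0.9641 (n=18), H_right = 0.9837 (n=40)
H_children = (18/58)·0.9641 + (40/58)·0.9837 = 0.9776
IG = 0.9784 - 0.9776 = 0.0008

0.0008


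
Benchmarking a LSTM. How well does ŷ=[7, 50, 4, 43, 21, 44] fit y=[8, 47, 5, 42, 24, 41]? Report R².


ȳ = 27.8333
SS_res = Σ(y-ŷ)² = 30
SS_tot = Σ(y-ȳ)² = 1670.83
R² = 1 - SS_res/SS_tot = 1 - 0.018 = 0.982

0.982


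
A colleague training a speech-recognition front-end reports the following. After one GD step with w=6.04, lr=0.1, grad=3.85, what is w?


w_new = w - α·∇
= 6.04 - 0.1·3.85
= 6.04 - 0.385
= 5.655

5.655


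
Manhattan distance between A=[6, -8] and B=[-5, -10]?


d = |6+ 5| + |-8+ 10|
  = 11 + 2
  = 13

13


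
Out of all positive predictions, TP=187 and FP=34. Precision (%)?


Precision = TP/(TP+FP)
= 187/(187+34)
= 187/221 = 84.62%

84.62%


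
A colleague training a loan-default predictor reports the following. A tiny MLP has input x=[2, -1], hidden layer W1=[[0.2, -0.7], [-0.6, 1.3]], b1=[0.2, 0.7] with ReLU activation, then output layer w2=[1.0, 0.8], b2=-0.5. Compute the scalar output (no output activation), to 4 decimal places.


z1[0] = (0.2)·(2) + (-0.7)·(-1) + 0.2 = 1.3
z1[1] = (-0.6)·(2) + (1.3)·(-1) + 0.7 = -1.8
h = ReLU(z1) = [1.3, 0.0]
output = (1.0)·(1.3) + (0.8)·(0.0) - 0.5 = 0.8

0.8


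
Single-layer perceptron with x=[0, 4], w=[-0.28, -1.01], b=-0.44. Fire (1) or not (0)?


z = (0)·(-0.28) + (4)·(-1.01) - 0.44
  = -4.48
step(z) = 0 (z<0)

0


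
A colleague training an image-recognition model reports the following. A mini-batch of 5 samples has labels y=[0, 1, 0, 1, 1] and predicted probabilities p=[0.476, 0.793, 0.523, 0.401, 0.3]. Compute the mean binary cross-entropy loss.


L[0] = -ln(1-0.476) = -ln(0.524) = 0.6463
L[1] = -ln(0.793) = 0.2319
L[2] = -ln(1-0.523) = -ln(0.477) = 0.7402
L[3] = -ln(0.401) = 0.9138
L[4] = -ln(0.3) = 1.204
mean = (0.6463 + 0.2319 + 0.7402 + 0.9138 + 1.204)/5 = 0.7472

0.7472


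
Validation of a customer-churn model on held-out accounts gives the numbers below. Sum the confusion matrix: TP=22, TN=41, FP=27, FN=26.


Total = TP + TN + FP + FN
= 22 + 41 + 27 + 26
= 116
(Predicted positive: 49, predicted negative: 67)

116


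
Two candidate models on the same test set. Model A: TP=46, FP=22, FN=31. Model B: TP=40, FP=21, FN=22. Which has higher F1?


Model A: P=46/68=0.6765, R=46/77=0.5974, F1=2PR/(P+R)=2TP/(2TP+FP+FN)=92/145=0.6345
Model B: P=40/61=0.6557, R=40/62=0.6452, F1=2PR/(P+R)=2TP/(2TP+FP+FN)=80/123=0.6504
0.6345 < 0.6504 → Model B

Model B


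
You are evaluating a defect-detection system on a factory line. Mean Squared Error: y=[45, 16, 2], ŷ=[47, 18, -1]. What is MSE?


Squared errors: (45-47)²=4, (16-18)²=4, (2+ 1)²=9
Sum = 17
MSE = 17/3 = 17/3

17/3


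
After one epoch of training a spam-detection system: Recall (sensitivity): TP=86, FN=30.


Recall = TP/(TP+FN)
= 86/(86+30)
= 86/116 = 74.14%

74.14%


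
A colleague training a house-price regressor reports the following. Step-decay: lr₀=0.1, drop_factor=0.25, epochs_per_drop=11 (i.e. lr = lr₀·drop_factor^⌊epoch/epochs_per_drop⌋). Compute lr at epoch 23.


n_drops = ⌊23/11⌋ = 2
lr = 0.1·0.25^2 = 0.1·0.0625 = 0.00625

0.00625


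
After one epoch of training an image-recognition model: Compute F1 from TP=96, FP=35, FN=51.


Precision = 96/131 = 0.7328
Recall = 96/147 = 0.6531
F1 = 2·P·R/(P+R) = 2·TP/(2·TP+FP+FN) = 192/(192+35+51) = 192/278 = 0.6906

0.6906


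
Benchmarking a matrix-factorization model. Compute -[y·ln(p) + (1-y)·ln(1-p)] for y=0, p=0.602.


BCE = -[y·ln(p) + (1-y)·ln(1-p)]
= -0 - 1·ln(1-0.602)
= -ln(0.398) = 0.9213

0.9213


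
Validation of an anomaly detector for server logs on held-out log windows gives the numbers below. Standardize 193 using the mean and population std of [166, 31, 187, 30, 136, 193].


μ = 123.8333, σ = 68.4627
z = (193 - 123.8333)/68.4627 = 1.0103

1.0103


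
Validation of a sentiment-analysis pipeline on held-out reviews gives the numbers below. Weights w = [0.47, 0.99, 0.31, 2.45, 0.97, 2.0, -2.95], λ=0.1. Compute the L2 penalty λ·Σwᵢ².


‖w‖₂² = (0.47)² + (0.99)² + (0.31)² + (2.45)² + (0.97)² + (2.0)² + (-2.95)²
     = 0.2209 + 0.9801 + 0.0961 + 6.0025 + 0.9409 + 4 + 8.7025
     = 20.943
λ·‖w‖₂² = 0.1·20.943 = 2.0943

2.0943


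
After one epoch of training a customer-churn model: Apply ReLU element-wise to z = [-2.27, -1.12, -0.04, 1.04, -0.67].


ReLU(-2.27) = max(0, -2.27) = 0.0
ReLU(-1.12) = max(0, -1.12) = 0.0
ReLU(-0.04) = max(0, -0.04) = 0.0
ReLU(1.04) = max(0, 1.04) = 1.04
ReLU(-0.67) = max(0, -0.67) = 0.0
result = [0.0, 0.0, 0.0, 1.04, 0.0]

[0.0, 0.0, 0.0, 1.04, 0.0]


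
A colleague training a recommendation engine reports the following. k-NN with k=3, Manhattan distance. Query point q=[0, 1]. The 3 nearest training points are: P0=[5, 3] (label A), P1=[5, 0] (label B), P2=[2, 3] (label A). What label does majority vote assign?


d(q,P0) = 7  (label A)
d(q,P1) = 6  (label B)
d(q,P2) = 4  (label A)
Votes: A=2, B=1
Majority → A

A
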